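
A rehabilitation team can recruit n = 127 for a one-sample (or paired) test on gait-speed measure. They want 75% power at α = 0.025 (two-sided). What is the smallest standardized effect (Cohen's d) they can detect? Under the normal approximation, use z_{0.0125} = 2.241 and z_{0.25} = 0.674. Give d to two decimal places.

d_min ≈ 0.26

For a single sample (or paired design) of n = 127: d_min = (z_{α/2} + z_β)/√n.
z-sum = 2.241 + 0.674 = 2.915.
d_min = 2.915 / √127 = 2.915 / 11.269 = 0.259.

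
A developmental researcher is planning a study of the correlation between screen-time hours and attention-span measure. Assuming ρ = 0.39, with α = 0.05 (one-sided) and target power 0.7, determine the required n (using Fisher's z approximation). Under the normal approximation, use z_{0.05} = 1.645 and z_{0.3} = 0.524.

Fisher's z: C = ½·ln((1+r)/(1−r)) = ½·ln(2.2787) = 0.4118.
n = ((z_{α} + z_β)/C)² + 3.
(1.645 + 0.524) / 0.4118 = 2.169 / 0.4118 = 5.267.
n = 5.267² + 3 = 27.74 + 3 = 30.7.
Round up.

n = 31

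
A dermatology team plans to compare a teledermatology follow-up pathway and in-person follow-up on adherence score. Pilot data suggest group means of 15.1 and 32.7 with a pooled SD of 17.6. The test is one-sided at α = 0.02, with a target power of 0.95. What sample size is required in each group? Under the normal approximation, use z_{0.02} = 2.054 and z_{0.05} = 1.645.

Cohen's d = |M₁ − M₂| / SD_pooled = |15.1 − 32.7| / 17.6 = 17.6 / 17.6 = 1.000.
For two independent groups with equal n: n = 2·((z_{α} + z_β) / d)².
z_{α} + z_β = 2.054 + 1.645 = 3.699.
n = 2 × (3.699 / 1.000)² = 2 × 3.699² = 2 × 13.68 = 27.4.
Round up to the next whole participant.

n = 28 per group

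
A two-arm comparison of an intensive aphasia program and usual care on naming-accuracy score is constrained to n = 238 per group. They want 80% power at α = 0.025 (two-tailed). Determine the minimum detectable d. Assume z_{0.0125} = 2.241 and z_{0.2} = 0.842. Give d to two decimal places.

For two independent groups of n = 238 each: d_min = (z_{α/2} + z_β)·√(2/n).
z-sum = 2.241 + 0.842 = 3.083.
d_min = 3.083 × √(2/238) = 3.083 × 0.0917 = 0.283.

d_min ≈ 0.28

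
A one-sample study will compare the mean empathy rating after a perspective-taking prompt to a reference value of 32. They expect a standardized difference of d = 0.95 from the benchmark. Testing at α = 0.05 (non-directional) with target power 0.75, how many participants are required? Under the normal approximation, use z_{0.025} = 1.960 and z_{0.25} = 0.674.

For a one-sample test: n = ((z_{α/2} + z_β) / d)².
z_{α/2} + z_β = 1.960 + 0.674 = 2.634.
n = (2.634 / 0.95)² = 2.773² = 7.69.
Round up.

n = 8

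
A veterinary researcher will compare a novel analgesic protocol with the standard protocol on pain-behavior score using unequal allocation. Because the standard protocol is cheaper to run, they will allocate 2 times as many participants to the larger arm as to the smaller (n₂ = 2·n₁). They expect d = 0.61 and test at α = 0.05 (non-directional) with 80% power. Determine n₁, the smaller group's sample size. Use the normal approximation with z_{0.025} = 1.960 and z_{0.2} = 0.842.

With allocation ratio k = n₂/n₁ = 2, Var(x̄₁−x̄₂) = σ²(1/n₁ + 1/(k·n₁)) = σ²·(k+1)/(k·n₁).
So n₁ = (1 + 1/k)·((z_{α/2} + z_β)/d)² = 1.500 × (2.802/0.61)².
n₁ = 1.500 × 21.10 = 31.6.
Round up: n₁ = 32, giving n₂ = 2 × 32 = 64.

n₁ = 32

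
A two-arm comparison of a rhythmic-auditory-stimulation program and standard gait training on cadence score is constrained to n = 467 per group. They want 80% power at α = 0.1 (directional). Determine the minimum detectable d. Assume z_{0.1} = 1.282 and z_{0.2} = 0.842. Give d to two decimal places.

d_min ≈ 0.14

For two independent groups of n = 467 each: d_min = (z_{α} + z_β)·√(2/n).
z-sum = 1.282 + 0.842 = 2.124.
d_min = 2.124 × √(2/467) = 2.124 × 0.0654 = 0.139.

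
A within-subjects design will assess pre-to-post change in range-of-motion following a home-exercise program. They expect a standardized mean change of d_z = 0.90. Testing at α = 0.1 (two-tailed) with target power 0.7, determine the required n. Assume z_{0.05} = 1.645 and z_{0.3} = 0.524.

For a paired (one-sample on differences) test: n = ((z_{α/2} + z_β) / d)².
z_{α/2} + z_β = 1.645 + 0.524 = 2.169.
n = (2.169 / 0.90)² = 2.410² = 5.81.
Round up.

n = 6 pairs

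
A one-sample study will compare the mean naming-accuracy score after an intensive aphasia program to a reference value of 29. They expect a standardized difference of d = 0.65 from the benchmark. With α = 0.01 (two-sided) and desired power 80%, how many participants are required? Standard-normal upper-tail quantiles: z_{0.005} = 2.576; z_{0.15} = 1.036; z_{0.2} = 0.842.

For a one-sample test: n = ((z_{α/2} + z_β) / d)².
z_{α/2} + z_β = 2.576 + 0.842 = 3.418.
n = (3.418 / 0.65)² = 5.258² = 27.65.
Round up.

n = 28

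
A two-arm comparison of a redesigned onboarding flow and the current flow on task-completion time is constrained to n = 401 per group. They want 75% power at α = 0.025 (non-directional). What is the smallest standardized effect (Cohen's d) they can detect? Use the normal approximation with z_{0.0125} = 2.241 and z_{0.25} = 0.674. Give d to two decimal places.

For two independent groups of n = 401 each: d_min = (z_{α/2} + z_β)·√(2/n).
z-sum = 2.241 + 0.674 = 2.915.
d_min = 2.915 × √(2/401) = 2.915 × 0.0706 = 0.206.

d_min ≈ 0.21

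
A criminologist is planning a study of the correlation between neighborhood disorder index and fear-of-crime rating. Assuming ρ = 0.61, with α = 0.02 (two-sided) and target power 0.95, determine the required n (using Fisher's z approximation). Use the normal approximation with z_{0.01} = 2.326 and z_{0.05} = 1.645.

n = 35

Fisher's z: C = ½·ln((1+r)/(1−r)) = ½·ln(4.1282) = 0.7089.
n = ((z_{α/2} + z_β)/C)² + 3.
(2.326 + 1.645) / 0.7089 = 3.971 / 0.7089 = 5.602.
n = 5.602² + 3 = 31.38 + 3 = 34.4.
Round up.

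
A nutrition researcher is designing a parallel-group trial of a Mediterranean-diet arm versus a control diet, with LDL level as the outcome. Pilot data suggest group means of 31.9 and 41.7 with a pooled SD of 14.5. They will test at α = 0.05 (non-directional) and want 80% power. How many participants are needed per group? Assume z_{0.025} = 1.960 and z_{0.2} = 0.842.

n = 35 per group

Cohen's d = |M₁ − M₂| / SD_pooled = |31.9 − 41.7| / 14.5 = 9.8 / 14.5 = 0.676.
For two independent groups with equal n: n = 2·((z_{α/2} + z_β) / d)².
z_{α/2} + z_β = 1.960 + 0.842 = 2.802.
n = 2 × (2.802 / 0.676)² = 2 × 4.145² = 2 × 17.18 = 34.4.
Round up to the next whole participant.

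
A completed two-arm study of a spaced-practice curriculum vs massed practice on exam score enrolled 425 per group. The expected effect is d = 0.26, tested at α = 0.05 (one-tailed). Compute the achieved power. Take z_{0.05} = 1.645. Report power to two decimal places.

For two equal groups, power = Φ(d·√(n/2) − z_{α}).
d·√(n/2) = 0.26 × √(425/2) = 0.26 × 14.577 = 3.790.
z_β = 3.790 − 1.645 = 2.145.
Power = Φ(2.145) = 0.984.

power ≈ 0.98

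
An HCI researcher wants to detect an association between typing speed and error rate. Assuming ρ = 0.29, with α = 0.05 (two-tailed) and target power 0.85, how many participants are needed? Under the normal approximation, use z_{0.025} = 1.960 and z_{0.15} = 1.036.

n = 104

Fisher's z: C = ½·ln((1+r)/(1−r)) = ½·ln(1.8169) = 0.2986.
n = ((z_{α/2} + z_β)/C)² + 3.
(1.960 + 1.036) / 0.2986 = 2.996 / 0.2986 = 10.033.
n = 10.033² + 3 = 100.67 + 3 = 103.7.
Round up.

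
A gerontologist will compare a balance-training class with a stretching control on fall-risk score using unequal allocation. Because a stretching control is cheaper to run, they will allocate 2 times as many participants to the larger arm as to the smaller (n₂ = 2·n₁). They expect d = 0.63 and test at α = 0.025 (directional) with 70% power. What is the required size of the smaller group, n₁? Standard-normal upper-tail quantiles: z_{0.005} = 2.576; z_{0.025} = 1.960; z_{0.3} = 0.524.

With allocation ratio k = n₂/n₁ = 2, Var(x̄₁−x̄₂) = σ²(1/n₁ + 1/(k·n₁)) = σ²·(k+1)/(k·n₁).
So n₁ = (1 + 1/k)·((z_{α} + z_β)/d)² = 1.500 × (2.484/0.63)².
n₁ = 1.500 × 15.55 = 23.3.
Round up: n₁ = 24, giving n₂ = 2 × 24 = 48.

n₁ = 24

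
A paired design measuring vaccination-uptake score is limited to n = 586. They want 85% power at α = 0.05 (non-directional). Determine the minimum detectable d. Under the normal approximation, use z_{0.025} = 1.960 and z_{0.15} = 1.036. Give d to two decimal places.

d_min ≈ 0.12

For a single sample (or paired design) of n = 586: d_min = (z_{α/2} + z_β)/√n.
z-sum = 1.960 + 1.036 = 2.996.
d_min = 2.996 / √586 = 2.996 / 24.207 = 0.124.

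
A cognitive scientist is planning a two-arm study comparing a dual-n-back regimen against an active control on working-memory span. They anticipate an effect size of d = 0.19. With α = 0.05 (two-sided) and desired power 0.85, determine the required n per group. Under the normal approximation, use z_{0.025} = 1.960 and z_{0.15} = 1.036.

For two independent groups with equal n: n = 2·((z_{α/2} + z_β) / d)².
z_{α/2} + z_β = 1.960 + 1.036 = 2.996.
n = 2 × (2.996 / 0.19)² = 2 × 15.768² = 2 × 248.64 = 497.3.
Round up to the next whole participant.

n = 498 per group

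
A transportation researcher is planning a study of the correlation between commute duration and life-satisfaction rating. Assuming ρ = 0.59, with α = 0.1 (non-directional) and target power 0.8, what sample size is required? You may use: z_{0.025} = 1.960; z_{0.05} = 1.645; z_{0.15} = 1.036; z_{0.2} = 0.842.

Fisher's z: C = ½·ln((1+r)/(1−r)) = ½·ln(3.8780) = 0.6777.
n = ((z_{α/2} + z_β)/C)² + 3.
(1.645 + 0.842) / 0.6777 = 2.487 / 0.6777 = 3.670.
n = 3.670² + 3 = 13.47 + 3 = 16.5.
Round up.

n = 17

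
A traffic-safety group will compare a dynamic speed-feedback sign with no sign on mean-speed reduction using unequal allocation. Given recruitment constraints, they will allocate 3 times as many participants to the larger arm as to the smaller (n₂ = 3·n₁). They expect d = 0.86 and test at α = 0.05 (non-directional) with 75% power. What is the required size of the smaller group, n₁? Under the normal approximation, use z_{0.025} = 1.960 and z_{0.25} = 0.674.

With allocation ratio k = n₂/n₁ = 3, Var(x̄₁−x̄₂) = σ²(1/n₁ + 1/(k·n₁)) = σ²·(k+1)/(k·n₁).
So n₁ = (1 + 1/k)·((z_{α/2} + z_β)/d)² = 1.333 × (2.634/0.86)².
n₁ = 1.333 × 9.38 = 12.5.
Round up: n₁ = 13, giving n₂ = 3 × 13 = 39.

n₁ = 13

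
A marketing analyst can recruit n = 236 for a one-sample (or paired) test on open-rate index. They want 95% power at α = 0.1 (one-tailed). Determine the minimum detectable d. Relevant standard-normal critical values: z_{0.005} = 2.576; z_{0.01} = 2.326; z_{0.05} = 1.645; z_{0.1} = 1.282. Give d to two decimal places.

d_min ≈ 0.19

For a single sample (or paired design) of n = 236: d_min = (z_{α} + z_β)/√n.
z-sum = 1.282 + 1.645 = 2.927.
d_min = 2.927 / √236 = 2.927 / 15.362 = 0.191.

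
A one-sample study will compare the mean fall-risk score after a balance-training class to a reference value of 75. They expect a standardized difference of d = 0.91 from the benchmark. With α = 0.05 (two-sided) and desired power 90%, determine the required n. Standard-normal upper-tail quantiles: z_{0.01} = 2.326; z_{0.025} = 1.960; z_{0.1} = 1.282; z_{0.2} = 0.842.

For a one-sample test: n = ((z_{α/2} + z_β) / d)².
z_{α/2} + z_β = 1.960 + 1.282 = 3.242.
n = (3.242 / 0.91)² = 3.563² = 12.69.
Round up.

n = 13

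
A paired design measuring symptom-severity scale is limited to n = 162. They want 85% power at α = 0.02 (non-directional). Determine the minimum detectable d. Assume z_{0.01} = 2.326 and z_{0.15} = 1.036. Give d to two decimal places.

For a single sample (or paired design) of n = 162: d_min = (z_{α/2} + z_β)/√n.
z-sum = 2.326 + 1.036 = 3.362.
d_min = 3.362 / √162 = 3.362 / 12.728 = 0.264.

d_min ≈ 0.26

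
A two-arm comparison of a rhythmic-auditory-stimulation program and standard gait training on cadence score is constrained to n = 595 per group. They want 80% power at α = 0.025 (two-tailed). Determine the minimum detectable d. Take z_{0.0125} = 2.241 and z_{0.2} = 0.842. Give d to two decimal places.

d_min ≈ 0.18

For two independent groups of n = 595 each: d_min = (z_{α/2} + z_β)·√(2/n).
z-sum = 2.241 + 0.842 = 3.083.
d_min = 3.083 × √(2/595) = 3.083 × 0.0580 = 0.179.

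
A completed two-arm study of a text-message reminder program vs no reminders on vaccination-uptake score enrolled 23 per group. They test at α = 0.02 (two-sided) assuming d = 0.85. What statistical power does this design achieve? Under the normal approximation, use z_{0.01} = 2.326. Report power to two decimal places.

power ≈ 0.71

For two equal groups, power = Φ(d·√(n/2) − z_{α/2}).
d·√(n/2) = 0.85 × √(23/2) = 0.85 × 3.391 = 2.882.
z_β = 2.882 − 2.326 = 0.556.
Power = Φ(0.556) = 0.711.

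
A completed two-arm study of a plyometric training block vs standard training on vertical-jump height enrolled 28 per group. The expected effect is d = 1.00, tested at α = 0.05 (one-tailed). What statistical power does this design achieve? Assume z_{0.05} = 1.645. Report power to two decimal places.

For two equal groups, power = Φ(d·√(n/2) − z_{α}).
d·√(n/2) = 1.00 × √(28/2) = 1.00 × 3.742 = 3.742.
z_β = 3.742 − 1.645 = 2.097.
Power = Φ(2.097) = 0.982.

power ≈ 0.98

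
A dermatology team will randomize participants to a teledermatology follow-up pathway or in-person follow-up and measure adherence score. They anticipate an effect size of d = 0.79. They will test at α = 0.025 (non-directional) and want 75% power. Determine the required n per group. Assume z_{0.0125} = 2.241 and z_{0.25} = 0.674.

n = 28 per group

For two independent groups with equal n: n = 2·((z_{α/2} + z_β) / d)².
z_{α/2} + z_β = 2.241 + 0.674 = 2.915.
n = 2 × (2.915 / 0.79)² = 2 × 3.690² = 2 × 13.62 = 27.2.
Round up to the next whole participant.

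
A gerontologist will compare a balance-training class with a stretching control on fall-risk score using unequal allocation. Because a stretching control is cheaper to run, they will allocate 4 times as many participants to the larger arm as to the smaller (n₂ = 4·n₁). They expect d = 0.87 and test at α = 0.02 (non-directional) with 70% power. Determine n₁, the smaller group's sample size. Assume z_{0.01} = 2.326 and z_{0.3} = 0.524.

n₁ = 14

With allocation ratio k = n₂/n₁ = 4, Var(x̄₁−x̄₂) = σ²(1/n₁ + 1/(k·n₁)) = σ²·(k+1)/(k·n₁).
So n₁ = (1 + 1/k)·((z_{α/2} + z_β)/d)² = 1.250 × (2.850/0.87)².
n₁ = 1.250 × 10.73 = 13.4.
Round up: n₁ = 14, giving n₂ = 4 × 14 = 56.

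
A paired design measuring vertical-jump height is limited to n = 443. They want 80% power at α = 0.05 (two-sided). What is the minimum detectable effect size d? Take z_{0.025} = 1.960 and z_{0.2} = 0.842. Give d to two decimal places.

For a single sample (or paired design) of n = 443: d_min = (z_{α/2} + z_β)/√n.
z-sum = 1.960 + 0.842 = 2.802.
d_min = 2.802 / √443 = 2.802 / 21.048 = 0.133.

d_min ≈ 0.13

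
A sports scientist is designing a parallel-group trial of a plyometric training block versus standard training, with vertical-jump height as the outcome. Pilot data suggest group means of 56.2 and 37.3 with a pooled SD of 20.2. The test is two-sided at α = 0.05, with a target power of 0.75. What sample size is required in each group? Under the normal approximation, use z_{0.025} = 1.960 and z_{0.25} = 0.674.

n = 16 per group

Cohen's d = |M₁ − M₂| / SD_pooled = |56.2 − 37.3| / 20.2 = 18.9 / 20.2 = 0.936.
For two independent groups with equal n: n = 2·((z_{α/2} + z_β) / d)².
z_{α/2} + z_β = 1.960 + 0.674 = 2.634.
n = 2 × (2.634 / 0.936)² = 2 × 2.814² = 2 × 7.92 = 15.8.
Round up to the next whole participant.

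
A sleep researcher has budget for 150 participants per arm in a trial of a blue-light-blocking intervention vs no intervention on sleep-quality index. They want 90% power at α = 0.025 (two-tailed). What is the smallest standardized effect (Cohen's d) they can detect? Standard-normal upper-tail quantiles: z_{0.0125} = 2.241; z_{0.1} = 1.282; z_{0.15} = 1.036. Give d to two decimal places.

For two independent groups of n = 150 each: d_min = (z_{α/2} + z_β)·√(2/n).
z-sum = 2.241 + 1.282 = 3.523.
d_min = 3.523 × √(2/150) = 3.523 × 0.1155 = 0.407.

d_min ≈ 0.41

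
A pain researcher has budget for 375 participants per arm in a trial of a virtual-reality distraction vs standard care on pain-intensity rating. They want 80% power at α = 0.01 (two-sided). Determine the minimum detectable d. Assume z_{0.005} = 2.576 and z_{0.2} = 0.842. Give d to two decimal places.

d_min ≈ 0.25

For two independent groups of n = 375 each: d_min = (z_{α/2} + z_β)·√(2/n).
z-sum = 2.576 + 0.842 = 3.418.
d_min = 3.418 × √(2/375) = 3.418 × 0.0730 = 0.250.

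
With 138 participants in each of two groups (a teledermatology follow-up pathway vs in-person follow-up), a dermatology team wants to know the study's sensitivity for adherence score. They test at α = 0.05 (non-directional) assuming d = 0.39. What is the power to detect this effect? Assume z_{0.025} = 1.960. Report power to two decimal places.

power ≈ 0.90

For two equal groups, power = Φ(d·√(n/2) − z_{α/2}).
d·√(n/2) = 0.39 × √(138/2) = 0.39 × 8.307 = 3.240.
z_β = 3.240 − 1.960 = 1.280.
Power = Φ(1.280) = 0.900.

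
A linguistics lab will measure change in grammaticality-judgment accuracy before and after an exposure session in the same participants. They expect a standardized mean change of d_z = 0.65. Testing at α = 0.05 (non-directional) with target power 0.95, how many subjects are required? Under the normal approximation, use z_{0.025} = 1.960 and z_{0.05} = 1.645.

For a paired (one-sample on differences) test: n = ((z_{α/2} + z_β) / d)².
z_{α/2} + z_β = 1.960 + 1.645 = 3.605.
n = (3.605 / 0.65)² = 5.546² = 30.76.
Round up.

n = 31 pairs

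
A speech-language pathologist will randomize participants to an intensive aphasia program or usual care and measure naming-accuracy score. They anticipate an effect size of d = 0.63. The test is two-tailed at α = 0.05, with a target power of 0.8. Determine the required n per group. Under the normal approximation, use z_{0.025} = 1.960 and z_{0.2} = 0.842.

n = 40 per group

For two independent groups with equal n: n = 2·((z_{α/2} + z_β) / d)².
z_{α/2} + z_β = 1.960 + 0.842 = 2.802.
n = 2 × (2.802 / 0.63)² = 2 × 4.448² = 2 × 19.78 = 39.6.
Round up to the next whole participant.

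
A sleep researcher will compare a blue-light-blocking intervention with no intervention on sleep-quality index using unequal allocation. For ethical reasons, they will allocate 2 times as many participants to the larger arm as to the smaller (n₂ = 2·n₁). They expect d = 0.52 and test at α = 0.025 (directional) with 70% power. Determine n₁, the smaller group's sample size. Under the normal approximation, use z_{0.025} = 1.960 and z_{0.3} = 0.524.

With allocation ratio k = n₂/n₁ = 2, Var(x̄₁−x̄₂) = σ²(1/n₁ + 1/(k·n₁)) = σ²·(k+1)/(k·n₁).
So n₁ = (1 + 1/k)·((z_{α} + z_β)/d)² = 1.500 × (2.484/0.52)².
n₁ = 1.500 × 22.82 = 34.2.
Round up: n₁ = 35, giving n₂ = 2 × 35 = 70.

n₁ = 35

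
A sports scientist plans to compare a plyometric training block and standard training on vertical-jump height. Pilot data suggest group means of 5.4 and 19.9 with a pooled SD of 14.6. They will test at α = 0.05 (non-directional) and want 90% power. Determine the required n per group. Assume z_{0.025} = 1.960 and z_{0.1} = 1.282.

n = 22 per group

Cohen's d = |M₁ − M₂| / SD_pooled = |5.4 − 19.9| / 14.6 = 14.5 / 14.6 = 0.993.
For two independent groups with equal n: n = 2·((z_{α/2} + z_β) / d)².
z_{α/2} + z_β = 1.960 + 1.282 = 3.242.
n = 2 × (3.242 / 0.993)² = 2 × 3.265² = 2 × 10.66 = 21.3.
Round up to the next whole participant.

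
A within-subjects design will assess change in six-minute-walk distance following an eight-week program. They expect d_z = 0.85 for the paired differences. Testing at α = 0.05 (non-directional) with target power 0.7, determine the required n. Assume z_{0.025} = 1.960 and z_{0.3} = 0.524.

n = 9 pairs

For a paired (one-sample on differences) test: n = ((z_{α/2} + z_β) / d)².
z_{α/2} + z_β = 1.960 + 0.524 = 2.484.
n = (2.484 / 0.85)² = 2.922² = 8.54.
Round up.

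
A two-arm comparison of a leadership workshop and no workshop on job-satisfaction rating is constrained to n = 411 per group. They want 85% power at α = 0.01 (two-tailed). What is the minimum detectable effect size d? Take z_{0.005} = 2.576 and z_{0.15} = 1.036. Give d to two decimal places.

d_min ≈ 0.25

For two independent groups of n = 411 each: d_min = (z_{α/2} + z_β)·√(2/n).
z-sum = 2.576 + 1.036 = 3.612.
d_min = 3.612 × √(2/411) = 3.612 × 0.0698 = 0.252.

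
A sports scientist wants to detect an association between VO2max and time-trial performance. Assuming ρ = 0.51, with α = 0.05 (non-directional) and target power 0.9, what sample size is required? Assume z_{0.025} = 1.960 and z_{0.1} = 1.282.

Fisher's z: C = ½·ln((1+r)/(1−r)) = ½·ln(3.0816) = 0.5627.
n = ((z_{α/2} + z_β)/C)² + 3.
(1.960 + 1.282) / 0.5627 = 3.242 / 0.5627 = 5.762.
n = 5.762² + 3 = 33.19 + 3 = 36.2.
Round up.

n = 37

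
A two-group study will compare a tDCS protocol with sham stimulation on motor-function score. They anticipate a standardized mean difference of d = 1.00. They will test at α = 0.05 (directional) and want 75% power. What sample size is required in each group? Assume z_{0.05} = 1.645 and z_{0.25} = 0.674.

For two independent groups with equal n: n = 2·((z_{α} + z_β) / d)².
z_{α} + z_β = 1.645 + 0.674 = 2.319.
n = 2 × (2.319 / 1.00)² = 2 × 2.319² = 2 × 5.38 = 10.8.
Round up to the next whole participant.

n = 11 per group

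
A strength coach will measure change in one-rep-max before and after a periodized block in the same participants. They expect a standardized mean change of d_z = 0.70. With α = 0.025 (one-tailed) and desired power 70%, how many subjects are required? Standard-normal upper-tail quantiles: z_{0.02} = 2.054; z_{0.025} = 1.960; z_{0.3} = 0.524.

n = 13 pairs

For a paired (one-sample on differences) test: n = ((z_{α} + z_β) / d)².
z_{α} + z_β = 1.960 + 0.524 = 2.484.
n = (2.484 / 0.70)² = 3.549² = 12.59.
Round up.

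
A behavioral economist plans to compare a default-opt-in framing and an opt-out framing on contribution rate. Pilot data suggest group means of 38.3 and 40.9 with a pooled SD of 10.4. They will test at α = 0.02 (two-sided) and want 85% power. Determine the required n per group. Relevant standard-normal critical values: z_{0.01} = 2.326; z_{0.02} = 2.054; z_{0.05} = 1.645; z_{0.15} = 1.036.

n = 362 per group

Cohen's d = |M₁ − M₂| / SD_pooled = |38.3 − 40.9| / 10.4 = 2.6 / 10.4 = 0.250.
For two independent groups with equal n: n = 2·((z_{α/2} + z_β) / d)².
z_{α/2} + z_β = 2.326 + 1.036 = 3.362.
n = 2 × (3.362 / 0.250)² = 2 × 13.448² = 2 × 180.85 = 361.7.
Round up to the next whole participant.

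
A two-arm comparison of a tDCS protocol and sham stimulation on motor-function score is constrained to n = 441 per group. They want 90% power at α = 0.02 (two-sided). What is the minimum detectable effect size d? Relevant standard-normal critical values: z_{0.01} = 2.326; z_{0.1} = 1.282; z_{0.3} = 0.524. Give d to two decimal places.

For two independent groups of n = 441 each: d_min = (z_{α/2} + z_β)·√(2/n).
z-sum = 2.326 + 1.282 = 3.608.
d_min = 3.608 × √(2/441) = 3.608 × 0.0673 = 0.243.

d_min ≈ 0.24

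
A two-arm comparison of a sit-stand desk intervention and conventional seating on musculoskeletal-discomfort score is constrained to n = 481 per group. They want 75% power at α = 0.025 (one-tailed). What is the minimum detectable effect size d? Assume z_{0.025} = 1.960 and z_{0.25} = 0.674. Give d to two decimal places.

For two independent groups of n = 481 each: d_min = (z_{α} + z_β)·√(2/n).
z-sum = 1.960 + 0.674 = 2.634.
d_min = 2.634 × √(2/481) = 2.634 × 0.0645 = 0.170.

d_min ≈ 0.17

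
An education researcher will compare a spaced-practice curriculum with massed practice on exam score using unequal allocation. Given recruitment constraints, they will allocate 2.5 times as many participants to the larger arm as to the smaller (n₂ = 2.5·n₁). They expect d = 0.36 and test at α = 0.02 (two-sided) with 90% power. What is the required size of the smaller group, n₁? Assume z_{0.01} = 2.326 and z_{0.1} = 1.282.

With allocation ratio k = n₂/n₁ = 2.5, Var(x̄₁−x̄₂) = σ²(1/n₁ + 1/(k·n₁)) = σ²·(k+1)/(k·n₁).
So n₁ = (1 + 1/k)·((z_{α/2} + z_β)/d)² = 1.400 × (3.608/0.36)².
n₁ = 1.400 × 100.44 = 140.6.
Round up: n₁ = 141, giving n₂ = ⌈2.5 × 141⌉ = ⌈352.5⌉ = 353.

n₁ = 141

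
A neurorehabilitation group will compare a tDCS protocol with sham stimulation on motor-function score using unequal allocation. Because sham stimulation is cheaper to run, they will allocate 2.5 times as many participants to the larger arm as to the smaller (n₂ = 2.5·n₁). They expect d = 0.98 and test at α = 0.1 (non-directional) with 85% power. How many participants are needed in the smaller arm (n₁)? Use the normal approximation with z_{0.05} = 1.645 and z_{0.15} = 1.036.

With allocation ratio k = n₂/n₁ = 2.5, Var(x̄₁−x̄₂) = σ²(1/n₁ + 1/(k·n₁)) = σ²·(k+1)/(k·n₁).
So n₁ = (1 + 1/k)·((z_{α/2} + z_β)/d)² = 1.400 × (2.681/0.98)².
n₁ = 1.400 × 7.48 = 10.5.
Round up: n₁ = 11, giving n₂ = ⌈2.5 × 11⌉ = ⌈27.5⌉ = 28.

n₁ = 11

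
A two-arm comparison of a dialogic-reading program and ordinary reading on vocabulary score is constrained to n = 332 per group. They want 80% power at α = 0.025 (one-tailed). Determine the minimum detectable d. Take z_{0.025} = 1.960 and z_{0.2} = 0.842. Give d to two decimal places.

For two independent groups of n = 332 each: d_min = (z_{α} + z_β)·√(2/n).
z-sum = 1.960 + 0.842 = 2.802.
d_min = 2.802 × √(2/332) = 2.802 × 0.0776 = 0.217.

d_min ≈ 0.22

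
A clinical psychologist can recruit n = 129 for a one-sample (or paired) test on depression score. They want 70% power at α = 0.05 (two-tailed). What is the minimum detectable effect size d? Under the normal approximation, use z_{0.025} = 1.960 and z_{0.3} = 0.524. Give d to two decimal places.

d_min ≈ 0.22

For a single sample (or paired design) of n = 129: d_min = (z_{α/2} + z_β)/√n.
z-sum = 1.960 + 0.524 = 2.484.
d_min = 2.484 / √129 = 2.484 / 11.358 = 0.219.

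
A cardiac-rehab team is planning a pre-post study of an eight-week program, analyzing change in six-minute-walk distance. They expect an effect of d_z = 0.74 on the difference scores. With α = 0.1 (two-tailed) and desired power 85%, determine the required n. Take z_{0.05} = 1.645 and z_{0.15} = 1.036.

n = 14 pairs

For a paired (one-sample on differences) test: n = ((z_{α/2} + z_β) / d)².
z_{α/2} + z_β = 1.645 + 1.036 = 2.681.
n = (2.681 / 0.74)² = 3.623² = 13.13.
Round up.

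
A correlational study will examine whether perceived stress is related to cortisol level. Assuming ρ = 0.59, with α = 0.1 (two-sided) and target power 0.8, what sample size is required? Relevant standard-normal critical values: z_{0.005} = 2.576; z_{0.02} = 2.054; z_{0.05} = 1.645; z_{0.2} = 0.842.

n = 17

Fisher's z: C = ½·ln((1+r)/(1−r)) = ½·ln(3.8780) = 0.6777.
n = ((z_{α/2} + z_β)/C)² + 3.
(1.645 + 0.842) / 0.6777 = 2.487 / 0.6777 = 3.670.
n = 3.670² + 3 = 13.47 + 3 = 16.5.
Round up.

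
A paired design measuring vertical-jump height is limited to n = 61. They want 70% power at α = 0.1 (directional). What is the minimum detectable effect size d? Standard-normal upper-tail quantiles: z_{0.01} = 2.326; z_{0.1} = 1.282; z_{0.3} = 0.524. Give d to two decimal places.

For a single sample (or paired design) of n = 61: d_min = (z_{α} + z_β)/√n.
z-sum = 1.282 + 0.524 = 1.806.
d_min = 1.806 / √61 = 1.806 / 7.810 = 0.231.

d_min ≈ 0.23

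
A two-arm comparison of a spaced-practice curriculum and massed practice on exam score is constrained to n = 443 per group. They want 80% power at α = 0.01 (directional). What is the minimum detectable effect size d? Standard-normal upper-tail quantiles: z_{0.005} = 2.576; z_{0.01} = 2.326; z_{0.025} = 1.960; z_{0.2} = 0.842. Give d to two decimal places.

d_min ≈ 0.21

For two independent groups of n = 443 each: d_min = (z_{α} + z_β)·√(2/n).
z-sum = 2.326 + 0.842 = 3.168.
d_min = 3.168 × √(2/443) = 3.168 × 0.0672 = 0.213.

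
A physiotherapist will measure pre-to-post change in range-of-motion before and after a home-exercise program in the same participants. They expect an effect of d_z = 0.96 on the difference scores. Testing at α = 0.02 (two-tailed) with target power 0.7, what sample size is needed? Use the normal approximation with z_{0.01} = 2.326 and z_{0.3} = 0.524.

n = 9 pairs

For a paired (one-sample on differences) test: n = ((z_{α/2} + z_β) / d)².
z_{α/2} + z_β = 2.326 + 0.524 = 2.850.
n = (2.850 / 0.96)² = 2.969² = 8.81.
Round up.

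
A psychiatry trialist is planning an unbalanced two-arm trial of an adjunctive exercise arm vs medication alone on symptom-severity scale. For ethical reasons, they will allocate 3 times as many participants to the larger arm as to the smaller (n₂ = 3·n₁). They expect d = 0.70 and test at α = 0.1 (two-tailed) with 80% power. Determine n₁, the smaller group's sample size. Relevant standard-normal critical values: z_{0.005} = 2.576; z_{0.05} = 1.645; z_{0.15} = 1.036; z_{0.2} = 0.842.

n₁ = 17

With allocation ratio k = n₂/n₁ = 3, Var(x̄₁−x̄₂) = σ²(1/n₁ + 1/(k·n₁)) = σ²·(k+1)/(k·n₁).
So n₁ = (1 + 1/k)·((z_{α/2} + z_β)/d)² = 1.333 × (2.487/0.70)².
n₁ = 1.333 × 12.62 = 16.8.
Round up: n₁ = 17, giving n₂ = 3 × 17 = 51.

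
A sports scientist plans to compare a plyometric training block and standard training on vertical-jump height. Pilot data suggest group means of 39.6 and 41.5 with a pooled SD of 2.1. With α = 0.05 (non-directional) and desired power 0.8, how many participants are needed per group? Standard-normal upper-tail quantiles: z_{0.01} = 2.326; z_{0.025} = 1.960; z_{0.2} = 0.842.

Cohen's d = |M₁ − M₂| / SD_pooled = |39.6 − 41.5| / 2.1 = 1.9 / 2.1 = 0.905.
For two independent groups with equal n: n = 2·((z_{α/2} + z_β) / d)².
z_{α/2} + z_β = 1.960 + 0.842 = 2.802.
n = 2 × (2.802 / 0.905)² = 2 × 3.096² = 2 × 9.59 = 19.2.
Round up to the next whole participant.

n = 20 per group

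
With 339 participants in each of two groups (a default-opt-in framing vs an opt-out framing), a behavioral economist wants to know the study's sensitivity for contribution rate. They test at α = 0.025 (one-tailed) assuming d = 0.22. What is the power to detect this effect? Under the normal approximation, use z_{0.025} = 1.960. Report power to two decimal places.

power ≈ 0.82

For two equal groups, power = Φ(d·√(n/2) − z_{α}).
d·√(n/2) = 0.22 × √(339/2) = 0.22 × 13.019 = 2.864.
z_β = 2.864 − 1.960 = 0.904.
Power = Φ(0.904) = 0.817.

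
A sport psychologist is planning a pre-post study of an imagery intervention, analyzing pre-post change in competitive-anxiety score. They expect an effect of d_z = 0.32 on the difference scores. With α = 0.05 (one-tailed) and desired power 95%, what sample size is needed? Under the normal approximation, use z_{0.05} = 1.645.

For a paired (one-sample on differences) test: n = ((z_{α} + z_β) / d)².
z_{α} + z_β = 1.645 + 1.645 = 3.290.
n = (3.290 / 0.32)² = 10.281² = 105.70.
Round up.

n = 106 pairs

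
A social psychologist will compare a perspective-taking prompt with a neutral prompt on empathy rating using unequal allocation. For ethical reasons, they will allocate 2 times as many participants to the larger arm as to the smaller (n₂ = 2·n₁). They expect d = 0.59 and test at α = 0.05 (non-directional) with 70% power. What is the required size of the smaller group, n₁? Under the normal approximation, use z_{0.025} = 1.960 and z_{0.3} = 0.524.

n₁ = 27

With allocation ratio k = n₂/n₁ = 2, Var(x̄₁−x̄₂) = σ²(1/n₁ + 1/(k·n₁)) = σ²·(k+1)/(k·n₁).
So n₁ = (1 + 1/k)·((z_{α/2} + z_β)/d)² = 1.500 × (2.484/0.59)².
n₁ = 1.500 × 17.73 = 26.6.
Round up: n₁ = 27, giving n₂ = 2 × 27 = 54.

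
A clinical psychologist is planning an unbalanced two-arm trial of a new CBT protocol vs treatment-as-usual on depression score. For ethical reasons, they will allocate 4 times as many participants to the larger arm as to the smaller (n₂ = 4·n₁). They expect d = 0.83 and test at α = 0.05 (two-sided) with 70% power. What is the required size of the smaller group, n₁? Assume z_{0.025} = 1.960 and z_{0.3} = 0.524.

With allocation ratio k = n₂/n₁ = 4, Var(x̄₁−x̄₂) = σ²(1/n₁ + 1/(k·n₁)) = σ²·(k+1)/(k·n₁).
So n₁ = (1 + 1/k)·((z_{α/2} + z_β)/d)² = 1.250 × (2.484/0.83)².
n₁ = 1.250 × 8.96 = 11.2.
Round up: n₁ = 12, giving n₂ = 4 × 12 = 48.

n₁ = 12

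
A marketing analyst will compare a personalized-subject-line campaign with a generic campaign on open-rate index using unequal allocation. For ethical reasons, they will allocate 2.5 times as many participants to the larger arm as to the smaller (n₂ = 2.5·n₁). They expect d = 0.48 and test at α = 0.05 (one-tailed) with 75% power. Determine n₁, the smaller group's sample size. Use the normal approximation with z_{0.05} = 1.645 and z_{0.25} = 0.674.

n₁ = 33

With allocation ratio k = n₂/n₁ = 2.5, Var(x̄₁−x̄₂) = σ²(1/n₁ + 1/(k·n₁)) = σ²·(k+1)/(k·n₁).
So n₁ = (1 + 1/k)·((z_{α} + z_β)/d)² = 1.400 × (2.319/0.48)².
n₁ = 1.400 × 23.34 = 32.7.
Round up: n₁ = 33, giving n₂ = ⌈2.5 × 33⌉ = ⌈82.5⌉ = 83.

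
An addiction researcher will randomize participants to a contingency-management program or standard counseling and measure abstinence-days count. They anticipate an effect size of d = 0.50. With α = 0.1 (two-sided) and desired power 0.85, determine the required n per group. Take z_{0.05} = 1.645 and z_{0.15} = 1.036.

n = 58 per group

For two independent groups with equal n: n = 2·((z_{α/2} + z_β) / d)².
z_{α/2} + z_β = 1.645 + 1.036 = 2.681.
n = 2 × (2.681 / 0.50)² = 2 × 5.362² = 2 × 28.75 = 57.5.
Round up to the next whole participant.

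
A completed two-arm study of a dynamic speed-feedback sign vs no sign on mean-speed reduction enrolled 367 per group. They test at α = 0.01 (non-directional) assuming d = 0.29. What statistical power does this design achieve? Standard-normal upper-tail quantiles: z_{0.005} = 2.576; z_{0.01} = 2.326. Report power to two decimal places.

For two equal groups, power = Φ(d·√(n/2) − z_{α/2}).
d·√(n/2) = 0.29 × √(367/2) = 0.29 × 13.546 = 3.928.
z_β = 3.928 − 2.576 = 1.352.
Power = Φ(1.352) = 0.912.

power ≈ 0.91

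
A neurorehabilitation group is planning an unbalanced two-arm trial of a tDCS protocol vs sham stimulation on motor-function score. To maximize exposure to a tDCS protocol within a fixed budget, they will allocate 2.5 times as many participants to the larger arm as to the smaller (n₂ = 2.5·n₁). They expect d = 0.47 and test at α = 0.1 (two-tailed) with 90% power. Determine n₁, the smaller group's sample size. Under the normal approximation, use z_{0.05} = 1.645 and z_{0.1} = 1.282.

With allocation ratio k = n₂/n₁ = 2.5, Var(x̄₁−x̄₂) = σ²(1/n₁ + 1/(k·n₁)) = σ²·(k+1)/(k·n₁).
So n₁ = (1 + 1/k)·((z_{α/2} + z_β)/d)² = 1.400 × (2.927/0.47)².
n₁ = 1.400 × 38.78 = 54.3.
Round up: n₁ = 55, giving n₂ = ⌈2.5 × 55⌉ = ⌈137.5⌉ = 138.

n₁ = 55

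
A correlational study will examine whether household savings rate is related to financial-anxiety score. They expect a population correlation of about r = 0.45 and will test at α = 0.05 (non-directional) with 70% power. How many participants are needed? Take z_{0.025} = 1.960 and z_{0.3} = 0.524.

n = 30

Fisher's z: C = ½·ln((1+r)/(1−r)) = ½·ln(2.6364) = 0.4847.
n = ((z_{α/2} + z_β)/C)² + 3.
(1.960 + 0.524) / 0.4847 = 2.484 / 0.4847 = 5.125.
n = 5.125² + 3 = 26.26 + 3 = 29.3.
Round up.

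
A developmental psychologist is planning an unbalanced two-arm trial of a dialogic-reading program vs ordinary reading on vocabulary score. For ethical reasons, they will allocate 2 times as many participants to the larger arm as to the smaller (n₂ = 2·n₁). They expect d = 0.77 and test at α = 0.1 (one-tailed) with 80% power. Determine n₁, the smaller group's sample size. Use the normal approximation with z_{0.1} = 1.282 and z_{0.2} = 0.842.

n₁ = 12

With allocation ratio k = n₂/n₁ = 2, Var(x̄₁−x̄₂) = σ²(1/n₁ + 1/(k·n₁)) = σ²·(k+1)/(k·n₁).
So n₁ = (1 + 1/k)·((z_{α} + z_β)/d)² = 1.500 × (2.124/0.77)².
n₁ = 1.500 × 7.61 = 11.4.
Round up: n₁ = 12, giving n₂ = 2 × 12 = 24.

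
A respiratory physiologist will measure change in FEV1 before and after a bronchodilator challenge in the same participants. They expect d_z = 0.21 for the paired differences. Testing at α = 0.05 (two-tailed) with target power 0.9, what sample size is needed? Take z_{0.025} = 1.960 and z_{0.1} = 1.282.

For a paired (one-sample on differences) test: n = ((z_{α/2} + z_β) / d)².
z_{α/2} + z_β = 1.960 + 1.282 = 3.242.
n = (3.242 / 0.21)² = 15.438² = 238.33.
Round up.

n = 239 pairs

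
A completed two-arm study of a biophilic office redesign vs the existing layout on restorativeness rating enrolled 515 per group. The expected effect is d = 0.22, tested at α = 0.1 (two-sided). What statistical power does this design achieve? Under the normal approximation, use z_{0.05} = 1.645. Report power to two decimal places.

power ≈ 0.97

For two equal groups, power = Φ(d·√(n/2) − z_{α/2}).
d·√(n/2) = 0.22 × √(515/2) = 0.22 × 16.047 = 3.530.
z_β = 3.530 − 1.645 = 1.885.
Power = Φ(1.885) = 0.970.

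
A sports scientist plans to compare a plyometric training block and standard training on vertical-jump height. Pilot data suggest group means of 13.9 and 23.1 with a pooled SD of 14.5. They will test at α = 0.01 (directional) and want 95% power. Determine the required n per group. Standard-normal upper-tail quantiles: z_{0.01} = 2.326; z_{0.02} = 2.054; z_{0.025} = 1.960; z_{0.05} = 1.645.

Cohen's d = |M₁ − M₂| / SD_pooled = |13.9 − 23.1| / 14.5 = 9.2 / 14.5 = 0.634.
For two independent groups with equal n: n = 2·((z_{α} + z_β) / d)².
z_{α} + z_β = 2.326 + 1.645 = 3.971.
n = 2 × (3.971 / 0.634)² = 2 × 6.263² = 2 × 39.23 = 78.5.
Round up to the next whole participant.

n = 79 per group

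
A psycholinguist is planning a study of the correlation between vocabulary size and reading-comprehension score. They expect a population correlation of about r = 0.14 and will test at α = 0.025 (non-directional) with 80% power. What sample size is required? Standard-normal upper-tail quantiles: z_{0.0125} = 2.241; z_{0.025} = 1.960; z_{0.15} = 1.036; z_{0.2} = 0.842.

Fisher's z: C = ½·ln((1+r)/(1−r)) = ½·ln(1.3256) = 0.1409.
n = ((z_{α/2} + z_β)/C)² + 3.
(2.241 + 0.842) / 0.1409 = 3.083 / 0.1409 = 21.881.
n = 21.881² + 3 = 478.77 + 3 = 481.8.
Round up.

n = 482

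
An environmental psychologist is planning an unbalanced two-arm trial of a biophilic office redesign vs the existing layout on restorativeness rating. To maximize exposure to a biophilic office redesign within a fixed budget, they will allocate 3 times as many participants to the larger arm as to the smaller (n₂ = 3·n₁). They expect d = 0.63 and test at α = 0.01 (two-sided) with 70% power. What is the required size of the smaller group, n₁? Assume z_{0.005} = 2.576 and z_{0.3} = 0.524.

With allocation ratio k = n₂/n₁ = 3, Var(x̄₁−x̄₂) = σ²(1/n₁ + 1/(k·n₁)) = σ²·(k+1)/(k·n₁).
So n₁ = (1 + 1/k)·((z_{α/2} + z_β)/d)² = 1.333 × (3.100/0.63)².
n₁ = 1.333 × 24.21 = 32.3.
Round up: n₁ = 33, giving n₂ = 3 × 33 = 99.

n₁ = 33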